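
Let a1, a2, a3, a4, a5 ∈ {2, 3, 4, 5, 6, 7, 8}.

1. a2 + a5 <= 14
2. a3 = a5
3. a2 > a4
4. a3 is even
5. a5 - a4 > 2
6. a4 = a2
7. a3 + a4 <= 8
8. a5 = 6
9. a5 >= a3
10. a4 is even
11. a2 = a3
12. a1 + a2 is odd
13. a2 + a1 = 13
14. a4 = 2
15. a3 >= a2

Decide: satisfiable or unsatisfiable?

Unsatisfiable

Constraint 14 fixes a4 = 2 and constraint 8 fixes a5 = 6. Constraints 2, 6, and 11 give a4 = a2 = a3 = a5, so a4 = a5. But 2 ≠ 6 — contradiction.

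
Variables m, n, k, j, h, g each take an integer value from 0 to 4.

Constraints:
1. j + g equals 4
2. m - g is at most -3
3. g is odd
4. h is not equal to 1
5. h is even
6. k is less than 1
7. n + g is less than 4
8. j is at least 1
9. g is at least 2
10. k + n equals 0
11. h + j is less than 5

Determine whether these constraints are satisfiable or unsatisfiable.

Satisfiable

Setting (m, n, k, j, h, g) = (0, 0, 0, 1, 2, 3) satisfies everything: constraint 1: j + g = 4; constraint 2: m - g = -3, and the others follow.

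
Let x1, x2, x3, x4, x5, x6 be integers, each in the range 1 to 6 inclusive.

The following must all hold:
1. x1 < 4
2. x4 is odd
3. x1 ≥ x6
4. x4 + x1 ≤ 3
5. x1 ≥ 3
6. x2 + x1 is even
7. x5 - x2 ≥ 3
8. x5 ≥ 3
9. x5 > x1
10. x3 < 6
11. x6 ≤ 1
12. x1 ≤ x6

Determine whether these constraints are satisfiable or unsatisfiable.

Unsatisfiable

From constraint 5: x1 ≥ 3. From constraints 11 and 12: x1 ≤ x6 and x6 ≤ 1, so x1 ≤ 1. But 1 < 3, so no value of x1 works.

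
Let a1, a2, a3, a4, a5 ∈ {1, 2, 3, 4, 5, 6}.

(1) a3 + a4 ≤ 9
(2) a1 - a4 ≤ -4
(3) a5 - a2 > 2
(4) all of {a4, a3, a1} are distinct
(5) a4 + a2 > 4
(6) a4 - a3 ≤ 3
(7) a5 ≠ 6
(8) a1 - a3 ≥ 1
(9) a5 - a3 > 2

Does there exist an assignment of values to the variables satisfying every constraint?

Unsatisfiable

Constraints 2, 6, and 8 give a3 − a4 ≥ -3, a4 − a1 ≥ 4, a1 − a3 ≥ 1.
Adding all 3 inequalities: the left sides telescope to 0, and the right sides sum to (-3) + 4 + 1 = 2. So 0 ≥ 2, which is false.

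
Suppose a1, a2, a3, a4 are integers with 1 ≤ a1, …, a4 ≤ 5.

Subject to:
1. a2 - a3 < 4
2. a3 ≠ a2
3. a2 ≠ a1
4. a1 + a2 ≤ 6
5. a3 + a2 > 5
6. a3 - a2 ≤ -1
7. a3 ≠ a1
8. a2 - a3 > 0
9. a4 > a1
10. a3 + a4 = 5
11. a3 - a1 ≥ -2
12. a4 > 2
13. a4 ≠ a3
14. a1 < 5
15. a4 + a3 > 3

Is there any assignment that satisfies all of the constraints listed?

Satisfiable

Try a1 = 1, a2 = 4, a3 = 2, a4 = 3.
Check constraint 1: a2 - a3 = 2; constraint 4: a1 + a2 = 5. The remaining constraints are straightforward to verify.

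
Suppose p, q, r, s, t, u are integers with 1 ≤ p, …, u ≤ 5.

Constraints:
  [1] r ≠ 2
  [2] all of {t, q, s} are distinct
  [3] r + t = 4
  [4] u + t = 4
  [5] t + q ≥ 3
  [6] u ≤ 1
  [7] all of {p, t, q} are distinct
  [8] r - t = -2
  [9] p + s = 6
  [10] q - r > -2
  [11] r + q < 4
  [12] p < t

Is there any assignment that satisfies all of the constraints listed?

Satisfiable

One satisfying assignment is p = 2, q = 1, r = 1, s = 4, t = 3, u = 1.
For the less obvious constraints — constraint 3: r + t = 4; constraint 4: u + t = 4; constraint 5: t + q = 4 — and the others hold by inspection.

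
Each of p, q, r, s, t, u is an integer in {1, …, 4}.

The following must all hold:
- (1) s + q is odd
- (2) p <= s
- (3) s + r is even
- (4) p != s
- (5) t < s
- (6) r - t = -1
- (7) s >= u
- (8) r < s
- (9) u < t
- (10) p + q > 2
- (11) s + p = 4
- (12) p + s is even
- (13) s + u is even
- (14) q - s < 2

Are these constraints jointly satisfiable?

Setting (p, q, r, s, t, u) = (1, 4, 1, 3, 2, 1) satisfies everything: constraint 6: r - t = -1; constraint 10: p + q = 5, and the others follow.

Satisfiable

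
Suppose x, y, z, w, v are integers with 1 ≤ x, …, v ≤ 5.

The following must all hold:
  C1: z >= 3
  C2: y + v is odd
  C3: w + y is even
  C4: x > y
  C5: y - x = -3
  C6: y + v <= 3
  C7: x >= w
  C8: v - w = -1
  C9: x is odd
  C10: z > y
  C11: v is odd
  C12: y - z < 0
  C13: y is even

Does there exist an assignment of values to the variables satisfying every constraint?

Satisfiable

One satisfying assignment is x = 5, y = 2, z = 4, w = 2, v = 1.
For the less obvious constraints — constraint 5: y - x = -3; constraint 6: y + v = 3; constraint 8: v - w = -1 — and the others hold by inspection.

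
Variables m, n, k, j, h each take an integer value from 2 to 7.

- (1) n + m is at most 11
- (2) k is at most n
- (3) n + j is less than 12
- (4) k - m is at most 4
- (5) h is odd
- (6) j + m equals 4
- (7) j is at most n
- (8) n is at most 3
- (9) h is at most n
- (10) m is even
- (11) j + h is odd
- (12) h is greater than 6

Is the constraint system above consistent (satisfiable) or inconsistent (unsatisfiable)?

Unsatisfiable

From constraint 12: h ≥ 7. From constraints 8 and 9: h ≤ n and n ≤ 3, so h ≤ 3. But 3 < 7, so no value of h works.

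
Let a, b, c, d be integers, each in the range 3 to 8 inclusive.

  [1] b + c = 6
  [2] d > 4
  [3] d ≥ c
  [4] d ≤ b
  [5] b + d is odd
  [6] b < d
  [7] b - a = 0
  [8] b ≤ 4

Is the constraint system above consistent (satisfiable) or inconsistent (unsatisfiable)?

Unsatisfiable

From constraint 2: d ≥ 5. From constraints 4 and 8: d ≤ b and b ≤ 4, so d ≤ 4. But 4 < 5, so no value of d works.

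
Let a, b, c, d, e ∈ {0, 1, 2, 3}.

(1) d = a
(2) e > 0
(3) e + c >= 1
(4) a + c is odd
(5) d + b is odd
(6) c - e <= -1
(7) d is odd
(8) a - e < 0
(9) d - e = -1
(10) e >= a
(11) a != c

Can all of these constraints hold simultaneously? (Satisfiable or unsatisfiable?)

Setting (a, b, c, d, e) = (1, 2, 0, 1, 2) satisfies everything: constraint 3: e + c = 2; constraint 6: c - e = -2; constraint 8: a - e = -1, and the others follow.

Satisfiable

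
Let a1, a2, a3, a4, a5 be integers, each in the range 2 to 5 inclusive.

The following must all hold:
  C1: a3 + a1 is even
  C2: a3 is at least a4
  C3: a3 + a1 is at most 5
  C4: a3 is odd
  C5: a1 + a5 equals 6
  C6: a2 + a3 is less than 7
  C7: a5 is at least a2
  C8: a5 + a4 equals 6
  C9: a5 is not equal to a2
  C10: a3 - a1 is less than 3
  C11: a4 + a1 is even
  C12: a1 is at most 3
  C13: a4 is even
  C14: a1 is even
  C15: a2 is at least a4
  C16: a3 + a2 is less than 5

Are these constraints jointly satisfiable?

Constraint 4 makes a3 odd and constraint 14 makes a1 even, so a3 + a1 must be odd. Constraint 1 says a3 + a1 is even — contradiction.

Unsatisfiable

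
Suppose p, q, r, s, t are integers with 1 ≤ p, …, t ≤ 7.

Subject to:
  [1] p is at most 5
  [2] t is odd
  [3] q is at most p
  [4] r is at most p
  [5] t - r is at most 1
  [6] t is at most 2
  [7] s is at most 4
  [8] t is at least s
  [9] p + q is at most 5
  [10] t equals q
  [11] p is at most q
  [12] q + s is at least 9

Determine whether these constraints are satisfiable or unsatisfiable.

From constraints 1 and 3: q ≤ p ≤ 5. From constraints 6 and 8: s ≤ t ≤ 2. Hence q + s ≤ 7. But constraint 12 requires q + s ≥ 9, and 9 > 7. Contradiction.

Unsatisfiable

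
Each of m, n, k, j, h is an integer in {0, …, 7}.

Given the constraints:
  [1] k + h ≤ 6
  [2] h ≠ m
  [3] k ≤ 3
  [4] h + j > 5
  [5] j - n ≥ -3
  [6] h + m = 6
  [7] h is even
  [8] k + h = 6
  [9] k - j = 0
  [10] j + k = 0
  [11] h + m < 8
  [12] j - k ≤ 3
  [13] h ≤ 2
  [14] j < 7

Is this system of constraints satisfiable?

From constraint 3: k ≤ 3. From constraint 13: h ≤ 2. Hence k + h ≤ 5. But constraint 8 requires k + h = 6, and 6 > 5. Contradiction.

Unsatisfiable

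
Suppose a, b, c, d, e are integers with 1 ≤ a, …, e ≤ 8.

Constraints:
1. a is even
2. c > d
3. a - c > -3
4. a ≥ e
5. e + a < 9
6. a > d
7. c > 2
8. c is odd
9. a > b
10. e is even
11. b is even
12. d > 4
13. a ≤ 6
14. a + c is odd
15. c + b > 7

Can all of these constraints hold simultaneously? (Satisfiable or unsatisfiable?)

Try a = 6, b = 2, c = 7, d = 5, e = 2.
Check constraint 3: a - c = -1; constraint 5: e + a = 8. The remaining constraints are straightforward to verify.

Satisfiable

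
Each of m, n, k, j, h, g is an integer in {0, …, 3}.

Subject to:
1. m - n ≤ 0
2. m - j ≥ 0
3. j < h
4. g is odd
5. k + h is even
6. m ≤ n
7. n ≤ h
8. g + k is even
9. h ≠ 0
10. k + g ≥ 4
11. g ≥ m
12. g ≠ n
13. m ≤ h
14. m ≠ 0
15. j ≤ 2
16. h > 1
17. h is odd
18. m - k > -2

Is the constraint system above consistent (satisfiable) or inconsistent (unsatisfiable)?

Satisfiable

Setting (m, n, k, j, h, g) = (1, 2, 1, 0, 3, 3) satisfies everything: constraint 1: m - n = -1; constraint 2: m - j = 1; constraint 10: k + g = 4, and the others follow.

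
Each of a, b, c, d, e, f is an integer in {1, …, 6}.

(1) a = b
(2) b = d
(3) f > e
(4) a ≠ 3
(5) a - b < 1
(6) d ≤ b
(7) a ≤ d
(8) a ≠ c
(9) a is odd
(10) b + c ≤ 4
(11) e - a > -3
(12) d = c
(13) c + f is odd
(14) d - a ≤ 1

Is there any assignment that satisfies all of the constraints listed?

Unsatisfiable

From constraints 1, 2, and 12, a = b = d = c, so a = c. But constraint 8 says a ≠ c. Contradiction.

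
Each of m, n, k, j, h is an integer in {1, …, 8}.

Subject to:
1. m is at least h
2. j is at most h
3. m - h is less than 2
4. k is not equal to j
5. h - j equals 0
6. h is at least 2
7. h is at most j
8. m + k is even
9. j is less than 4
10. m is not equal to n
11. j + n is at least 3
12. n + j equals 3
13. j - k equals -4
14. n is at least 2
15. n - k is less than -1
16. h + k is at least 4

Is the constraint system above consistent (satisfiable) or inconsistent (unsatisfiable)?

From constraint 14: n ≥ 2. From constraints 6 and 7: j ≥ h ≥ 2. Hence n + j ≥ 4. But constraint 12 requires n + j = 3, and 3 < 4. Contradiction.

Unsatisfiable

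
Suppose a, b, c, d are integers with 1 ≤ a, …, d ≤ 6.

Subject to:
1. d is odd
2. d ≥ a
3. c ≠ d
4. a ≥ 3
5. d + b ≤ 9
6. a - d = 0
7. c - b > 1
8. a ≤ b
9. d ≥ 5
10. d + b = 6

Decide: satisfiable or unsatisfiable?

From constraint 9: d ≥ 5. From constraints 4 and 8: b ≥ a ≥ 3. Hence d + b ≥ 8. But constraint 10 requires d + b = 6, and 6 < 8. Contradiction.

Unsatisfiable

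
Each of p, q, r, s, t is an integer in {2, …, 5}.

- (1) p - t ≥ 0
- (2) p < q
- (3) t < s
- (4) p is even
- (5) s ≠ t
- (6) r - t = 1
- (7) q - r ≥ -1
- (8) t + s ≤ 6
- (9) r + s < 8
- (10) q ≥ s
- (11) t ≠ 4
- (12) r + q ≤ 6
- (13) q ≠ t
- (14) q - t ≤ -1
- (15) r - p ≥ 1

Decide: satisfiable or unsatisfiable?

Unsatisfiable

Constraints 1, 7, 14, and 15 give r − p ≥ 1, p − t ≥ 0, t − q ≥ 1, q − r ≥ -1.
Adding all 4 inequalities: the left sides telescope to 0, and the right sides sum to 1 + 0 + 1 + (-1) = 1. So 0 ≥ 1, which is false.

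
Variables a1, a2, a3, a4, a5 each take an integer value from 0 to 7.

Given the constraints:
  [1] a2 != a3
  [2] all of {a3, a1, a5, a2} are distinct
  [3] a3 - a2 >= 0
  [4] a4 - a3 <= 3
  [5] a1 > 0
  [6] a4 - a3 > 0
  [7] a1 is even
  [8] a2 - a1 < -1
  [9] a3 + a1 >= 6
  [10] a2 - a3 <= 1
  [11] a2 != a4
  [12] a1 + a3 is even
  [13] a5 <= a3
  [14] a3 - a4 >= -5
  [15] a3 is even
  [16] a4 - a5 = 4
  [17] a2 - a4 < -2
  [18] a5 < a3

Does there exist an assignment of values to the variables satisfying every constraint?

Satisfiable

One satisfying assignment is a1 = 4, a2 = 1, a3 = 2, a4 = 4, a5 = 0.
For the less obvious constraints — constraint 3: a3 - a2 = 1; constraint 4: a4 - a3 = 2; constraint 6: a4 - a3 = 2 — and the others hold by inspection.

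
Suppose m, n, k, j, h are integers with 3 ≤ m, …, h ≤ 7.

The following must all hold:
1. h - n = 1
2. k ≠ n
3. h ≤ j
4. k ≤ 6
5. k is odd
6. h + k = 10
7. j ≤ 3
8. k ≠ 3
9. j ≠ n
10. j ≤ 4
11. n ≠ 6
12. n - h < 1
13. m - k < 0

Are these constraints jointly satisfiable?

Unsatisfiable

From constraints 3 and 7: h ≤ j ≤ 3. From constraint 4: k ≤ 6. Hence h + k ≤ 9. But constraint 6 requires h + k = 10, and 10 > 9. Contradiction.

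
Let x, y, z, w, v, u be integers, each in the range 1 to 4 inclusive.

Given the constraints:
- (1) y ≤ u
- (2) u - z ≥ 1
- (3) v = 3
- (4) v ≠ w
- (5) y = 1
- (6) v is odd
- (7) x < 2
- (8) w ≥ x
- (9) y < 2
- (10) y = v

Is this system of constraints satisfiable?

Unsatisfiable

Constraint 5 fixes y = 1 and constraint 3 fixes v = 3, but constraint 10 requires y = v. Since 1 ≠ 3, contradiction.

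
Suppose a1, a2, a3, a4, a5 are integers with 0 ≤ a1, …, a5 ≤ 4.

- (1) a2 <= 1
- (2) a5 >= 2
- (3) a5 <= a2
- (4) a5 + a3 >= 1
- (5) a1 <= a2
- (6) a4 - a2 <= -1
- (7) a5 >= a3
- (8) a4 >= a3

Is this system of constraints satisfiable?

From constraint 2: a5 ≥ 2. From constraints 1 and 3: a5 ≤ a2 and a2 ≤ 1, so a5 ≤ 1. But 1 < 2, so no value of a5 works.

Unsatisfiable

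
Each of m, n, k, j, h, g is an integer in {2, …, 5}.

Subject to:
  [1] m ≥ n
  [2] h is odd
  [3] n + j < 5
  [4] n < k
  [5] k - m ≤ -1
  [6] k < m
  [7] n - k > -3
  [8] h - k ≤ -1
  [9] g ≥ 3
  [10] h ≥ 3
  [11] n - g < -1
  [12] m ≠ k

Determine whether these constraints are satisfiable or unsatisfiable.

Take m = 5, n = 2, k = 4, j = 2, h = 3, g = 4. Then constraint 3: n + j = 4; constraint 5: k - m = -1, and every other listed constraint is also met.

Satisfiable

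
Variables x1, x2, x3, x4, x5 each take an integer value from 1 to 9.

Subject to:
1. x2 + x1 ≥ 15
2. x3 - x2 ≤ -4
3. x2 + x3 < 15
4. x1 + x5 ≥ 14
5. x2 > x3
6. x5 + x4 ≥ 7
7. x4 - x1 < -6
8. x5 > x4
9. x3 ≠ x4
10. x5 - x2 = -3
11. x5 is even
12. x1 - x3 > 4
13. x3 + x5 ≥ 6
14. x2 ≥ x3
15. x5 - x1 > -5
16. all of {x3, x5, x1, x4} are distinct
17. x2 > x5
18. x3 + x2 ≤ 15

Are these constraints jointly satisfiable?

Take x1 = 9, x2 = 9, x3 = 3, x4 = 2, x5 = 6. Then constraint 1: x2 + x1 = 18; constraint 2: x3 - x2 = -6, and every other listed constraint is also met.

Satisfiable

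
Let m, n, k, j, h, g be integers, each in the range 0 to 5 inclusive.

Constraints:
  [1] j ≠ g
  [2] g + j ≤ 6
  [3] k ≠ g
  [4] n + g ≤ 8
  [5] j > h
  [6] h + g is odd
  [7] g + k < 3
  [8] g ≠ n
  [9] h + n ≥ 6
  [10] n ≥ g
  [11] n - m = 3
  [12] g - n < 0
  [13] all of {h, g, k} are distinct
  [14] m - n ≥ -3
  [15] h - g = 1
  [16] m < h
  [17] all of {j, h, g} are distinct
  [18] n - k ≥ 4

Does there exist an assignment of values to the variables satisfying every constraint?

The assignment m = 1, n = 4, k = 0, j = 3, h = 2, g = 1 works:
  constraint 2 holds since g + j = 4.
  constraint 4 holds since n + g = 5.
  constraint 7 holds since g + k = 1.
The rest check out directly.

Satisfiable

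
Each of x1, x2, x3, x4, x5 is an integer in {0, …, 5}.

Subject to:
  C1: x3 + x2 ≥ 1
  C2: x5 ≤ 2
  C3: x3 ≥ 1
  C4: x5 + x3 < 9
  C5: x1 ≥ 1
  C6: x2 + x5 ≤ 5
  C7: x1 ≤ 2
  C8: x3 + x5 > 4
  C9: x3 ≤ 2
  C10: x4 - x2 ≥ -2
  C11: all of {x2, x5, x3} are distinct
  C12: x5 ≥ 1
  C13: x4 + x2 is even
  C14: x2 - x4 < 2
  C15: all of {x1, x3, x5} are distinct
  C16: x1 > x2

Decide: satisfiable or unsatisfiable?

Unsatisfiable

Constraints 2, 3, 5, 7, 9, and 12 confine each of x1, x3, x5 to the 2 values {1, 2}.
Constraint 15 requires all 3 of them to be distinct, but only 2 values are available — impossible by the pigeonhole principle.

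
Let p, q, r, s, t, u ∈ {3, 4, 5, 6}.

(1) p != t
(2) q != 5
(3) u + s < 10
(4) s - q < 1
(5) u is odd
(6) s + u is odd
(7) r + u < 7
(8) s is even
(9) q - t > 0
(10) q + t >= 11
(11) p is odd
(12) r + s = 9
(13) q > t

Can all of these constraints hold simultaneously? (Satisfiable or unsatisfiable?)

Satisfiable

Try p = 3, q = 6, r = 3, s = 6, t = 5, u = 3.
Check constraint 3: u + s = 9; constraint 4: s - q = 0; constraint 7: r + u = 6. The remaining constraints are straightforward to verify.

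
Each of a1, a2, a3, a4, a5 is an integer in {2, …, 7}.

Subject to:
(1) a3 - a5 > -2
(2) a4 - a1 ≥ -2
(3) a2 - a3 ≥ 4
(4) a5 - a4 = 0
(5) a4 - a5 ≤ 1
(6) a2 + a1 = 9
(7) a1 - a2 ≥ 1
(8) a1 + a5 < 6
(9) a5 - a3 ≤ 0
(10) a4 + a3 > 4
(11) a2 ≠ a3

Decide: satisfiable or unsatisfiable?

Constraints 2, 3, 5, 7, and 9 give a2 − a3 ≥ 4, a3 − a5 ≥ 0, a5 − a4 ≥ -1, a4 − a1 ≥ -2, a1 − a2 ≥ 1.
Adding all 5 inequalities: the left sides telescope to 0, and the right sides sum to 4 + 0 + (-1) + (-2) + 1 = 2. So 0 ≥ 2, which is false.

Unsatisfiable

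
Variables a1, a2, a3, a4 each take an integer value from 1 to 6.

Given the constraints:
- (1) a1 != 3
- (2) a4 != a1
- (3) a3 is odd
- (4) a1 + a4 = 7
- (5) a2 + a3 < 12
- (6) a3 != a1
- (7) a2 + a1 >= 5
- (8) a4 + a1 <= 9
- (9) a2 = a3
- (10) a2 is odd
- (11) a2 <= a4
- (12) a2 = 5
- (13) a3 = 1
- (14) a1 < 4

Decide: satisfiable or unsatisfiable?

Unsatisfiable

Constraint 12 fixes a2 = 5 and constraint 13 fixes a3 = 1, but constraint 9 requires a2 = a3. Since 5 ≠ 1, contradiction.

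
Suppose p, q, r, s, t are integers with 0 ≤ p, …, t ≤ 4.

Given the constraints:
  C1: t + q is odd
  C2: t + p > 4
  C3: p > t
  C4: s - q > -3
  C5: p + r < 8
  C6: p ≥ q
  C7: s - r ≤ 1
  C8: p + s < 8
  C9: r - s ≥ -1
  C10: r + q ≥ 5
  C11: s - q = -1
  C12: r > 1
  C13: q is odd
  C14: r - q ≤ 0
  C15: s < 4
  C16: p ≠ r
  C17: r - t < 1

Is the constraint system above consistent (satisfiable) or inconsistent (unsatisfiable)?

Satisfiable

The assignment p = 3, q = 3, r = 2, s = 2, t = 2 works:
  constraint 2 holds since t + p = 5.
  constraint 4 holds since s - q = -1.
  constraint 5 holds since p + r = 5.
The rest check out directly.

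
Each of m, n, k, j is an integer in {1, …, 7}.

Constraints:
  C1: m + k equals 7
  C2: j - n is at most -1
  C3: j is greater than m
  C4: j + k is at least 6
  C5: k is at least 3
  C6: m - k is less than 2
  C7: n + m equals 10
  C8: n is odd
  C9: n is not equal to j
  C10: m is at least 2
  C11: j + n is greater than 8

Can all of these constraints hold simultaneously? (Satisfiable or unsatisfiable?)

The assignment m = 3, n = 7, k = 4, j = 4 works:
  constraint 1 holds since m + k = 7.
  constraint 2 holds since j - n = -3.
The rest check out directly.

Satisfiable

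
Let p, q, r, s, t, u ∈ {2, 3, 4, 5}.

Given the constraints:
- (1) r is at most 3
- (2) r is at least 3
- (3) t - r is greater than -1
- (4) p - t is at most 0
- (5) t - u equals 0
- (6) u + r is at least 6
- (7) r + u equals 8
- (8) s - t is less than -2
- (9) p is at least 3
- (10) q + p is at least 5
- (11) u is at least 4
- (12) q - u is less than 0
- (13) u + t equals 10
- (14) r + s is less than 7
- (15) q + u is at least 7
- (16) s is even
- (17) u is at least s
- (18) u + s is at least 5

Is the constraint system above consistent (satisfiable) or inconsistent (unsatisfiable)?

The assignment p = 5, q = 3, r = 3, s = 2, t = 5, u = 5 works:
  constraint 3 holds since t - r = 2.
  constraint 4 holds since p - t = 0.
The rest check out directly.

Satisfiable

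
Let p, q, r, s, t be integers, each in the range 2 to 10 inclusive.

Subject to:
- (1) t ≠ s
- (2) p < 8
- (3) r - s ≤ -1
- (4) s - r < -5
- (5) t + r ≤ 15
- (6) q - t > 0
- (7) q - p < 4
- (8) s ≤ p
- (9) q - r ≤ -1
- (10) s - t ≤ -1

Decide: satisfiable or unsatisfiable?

Constraints 3, 6, 9, and 10 give t < q, q < r, r < s, s < t. Chaining: t < q < r < s < t, which forces t < t — impossible.

Unsatisfiable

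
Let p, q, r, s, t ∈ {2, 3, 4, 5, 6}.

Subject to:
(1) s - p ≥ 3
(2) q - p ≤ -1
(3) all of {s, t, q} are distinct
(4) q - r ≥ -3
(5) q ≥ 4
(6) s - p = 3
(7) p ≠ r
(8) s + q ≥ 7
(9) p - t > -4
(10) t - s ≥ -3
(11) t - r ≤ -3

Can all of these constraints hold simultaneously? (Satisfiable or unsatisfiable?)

Unsatisfiable

Constraints 1, 2, 4, 10, and 11 give q − r ≥ -3, r − t ≥ 3, t − s ≥ -3, s − p ≥ 3, p − q ≥ 1.
Adding all 5 inequalities: the left sides telescope to 0, and the right sides sum to (-3) + 3 + (-3) + 3 + 1 = 1. So 0 ≥ 1, which is false.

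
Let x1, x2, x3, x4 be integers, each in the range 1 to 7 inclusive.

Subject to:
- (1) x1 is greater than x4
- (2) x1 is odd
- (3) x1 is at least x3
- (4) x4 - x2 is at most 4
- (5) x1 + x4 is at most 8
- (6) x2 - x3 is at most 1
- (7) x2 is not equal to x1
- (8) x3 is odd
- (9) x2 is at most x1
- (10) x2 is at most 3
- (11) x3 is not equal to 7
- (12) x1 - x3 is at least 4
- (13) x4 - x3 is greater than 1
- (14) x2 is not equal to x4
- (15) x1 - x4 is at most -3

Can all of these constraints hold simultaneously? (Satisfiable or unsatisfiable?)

Unsatisfiable

Constraints 4, 6, 12, and 15 give x1 − x3 ≥ 4, x3 − x2 ≥ -1, x2 − x4 ≥ -4, x4 − x1 ≥ 3.
Adding all 4 inequalities: the left sides telescope to 0, and the right sides sum to 4 + (-1) + (-4) + 3 = 2. So 0 ≥ 2, which is false.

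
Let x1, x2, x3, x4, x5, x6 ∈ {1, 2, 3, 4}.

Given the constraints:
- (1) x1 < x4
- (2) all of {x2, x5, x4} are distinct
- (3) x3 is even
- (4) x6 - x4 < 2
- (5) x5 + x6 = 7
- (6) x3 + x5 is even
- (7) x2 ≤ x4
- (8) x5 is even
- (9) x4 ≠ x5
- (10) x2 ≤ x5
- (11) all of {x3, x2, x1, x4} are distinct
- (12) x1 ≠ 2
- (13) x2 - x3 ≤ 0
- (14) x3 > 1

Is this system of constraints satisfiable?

Setting (x1, x2, x3, x4, x5, x6) = (1, 2, 4, 3, 4, 3) satisfies everything: constraint 4: x6 - x4 = 0; constraint 5: x5 + x6 = 7; constraint 13: x2 - x3 = -2, and the others follow.

Satisfiable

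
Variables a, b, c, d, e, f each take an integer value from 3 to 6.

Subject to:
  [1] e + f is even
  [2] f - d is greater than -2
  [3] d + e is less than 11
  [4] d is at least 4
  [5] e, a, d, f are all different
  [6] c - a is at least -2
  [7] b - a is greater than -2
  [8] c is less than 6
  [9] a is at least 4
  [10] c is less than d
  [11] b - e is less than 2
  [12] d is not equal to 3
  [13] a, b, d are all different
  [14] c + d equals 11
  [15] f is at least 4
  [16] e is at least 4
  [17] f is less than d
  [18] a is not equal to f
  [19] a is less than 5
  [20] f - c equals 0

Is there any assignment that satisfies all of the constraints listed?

Unsatisfiable

Constraints 4, 9, 15, and 16 confine each of e, a, d, f to the 3 values {4, …, 6} (the domain already gives each ≤ 6).
Constraint 5 requires all 4 of them to be distinct, but only 3 values are available — impossible by the pigeonhole principle.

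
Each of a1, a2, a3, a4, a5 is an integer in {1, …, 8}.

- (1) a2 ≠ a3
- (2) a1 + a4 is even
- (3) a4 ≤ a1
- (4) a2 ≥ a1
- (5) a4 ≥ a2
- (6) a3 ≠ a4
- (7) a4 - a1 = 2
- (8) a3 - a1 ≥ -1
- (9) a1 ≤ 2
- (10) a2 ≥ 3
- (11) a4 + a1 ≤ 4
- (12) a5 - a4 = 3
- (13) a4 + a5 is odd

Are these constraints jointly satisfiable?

Unsatisfiable

From constraints 5 and 10: a4 ≥ a2 and a2 ≥ 3, so a4 ≥ 3. From constraints 3 and 9: a4 ≤ a1 and a1 ≤ 2, so a4 ≤ 2. But 2 < 3, so no value of a4 works.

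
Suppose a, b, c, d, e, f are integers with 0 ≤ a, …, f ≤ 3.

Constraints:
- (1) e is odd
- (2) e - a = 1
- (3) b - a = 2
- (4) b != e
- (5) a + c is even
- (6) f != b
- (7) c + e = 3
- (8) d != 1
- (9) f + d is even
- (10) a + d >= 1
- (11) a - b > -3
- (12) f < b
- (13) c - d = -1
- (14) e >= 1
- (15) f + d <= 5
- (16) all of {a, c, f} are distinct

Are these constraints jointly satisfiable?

Try a = 0, b = 2, c = 2, d = 3, e = 1, f = 1.
Check constraint 2: e - a = 1; constraint 3: b - a = 2. The remaining constraints are straightforward to verify.

Satisfiable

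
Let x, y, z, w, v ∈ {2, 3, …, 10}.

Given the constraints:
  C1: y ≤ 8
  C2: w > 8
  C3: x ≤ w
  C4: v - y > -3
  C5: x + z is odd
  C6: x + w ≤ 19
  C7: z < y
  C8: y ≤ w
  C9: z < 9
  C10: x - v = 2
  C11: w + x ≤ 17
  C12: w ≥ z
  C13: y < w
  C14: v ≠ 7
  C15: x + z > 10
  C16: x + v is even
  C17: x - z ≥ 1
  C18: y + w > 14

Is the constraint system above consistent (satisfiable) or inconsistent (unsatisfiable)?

Satisfiable

One satisfying assignment is x = 7, y = 5, z = 4, w = 10, v = 5.
For the less obvious constraints — constraint 4: v - y = 0; constraint 6: x + w = 17; constraint 10: x - v = 2 — and the others hold by inspection.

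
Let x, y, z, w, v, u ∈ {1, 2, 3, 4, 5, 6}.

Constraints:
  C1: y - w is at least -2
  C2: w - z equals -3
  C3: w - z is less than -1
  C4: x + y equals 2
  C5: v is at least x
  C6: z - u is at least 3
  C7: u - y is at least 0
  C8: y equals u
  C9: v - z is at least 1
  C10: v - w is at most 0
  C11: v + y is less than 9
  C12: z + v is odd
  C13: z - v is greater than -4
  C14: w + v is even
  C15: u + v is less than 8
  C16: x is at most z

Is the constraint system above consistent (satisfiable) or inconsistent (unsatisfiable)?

Constraints 1, 6, 7, 9, and 10 give z − u ≥ 3, u − y ≥ 0, y − w ≥ -2, w − v ≥ 0, v − z ≥ 1.
Adding all 5 inequalities: the left sides telescope to 0, and the right sides sum to 3 + 0 + (-2) + 0 + 1 = 2. So 0 ≥ 2, which is false.

Unsatisfiable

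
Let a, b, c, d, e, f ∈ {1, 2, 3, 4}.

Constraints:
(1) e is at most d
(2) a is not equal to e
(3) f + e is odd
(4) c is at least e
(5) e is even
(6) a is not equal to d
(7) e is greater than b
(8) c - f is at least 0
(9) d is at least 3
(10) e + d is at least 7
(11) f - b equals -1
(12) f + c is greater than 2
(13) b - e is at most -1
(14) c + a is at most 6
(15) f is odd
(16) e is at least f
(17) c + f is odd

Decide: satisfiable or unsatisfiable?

Setting (a, b, c, d, e, f) = (2, 2, 4, 4, 4, 1) satisfies everything: constraint 8: c - f = 3; constraint 10: e + d = 8; constraint 11: f - b = -1, and the others follow.

Satisfiable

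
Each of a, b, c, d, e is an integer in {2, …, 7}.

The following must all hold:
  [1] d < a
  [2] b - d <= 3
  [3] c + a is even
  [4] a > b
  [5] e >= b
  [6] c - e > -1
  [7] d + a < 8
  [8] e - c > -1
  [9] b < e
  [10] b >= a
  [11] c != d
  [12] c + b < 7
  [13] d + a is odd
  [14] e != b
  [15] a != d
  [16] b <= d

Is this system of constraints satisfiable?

Constraints 1, 10, and 16 give b ≤ d, d < a, a ≤ b. Chaining: b ≤ d < a ≤ b, which forces b < b — impossible.

Unsatisfiable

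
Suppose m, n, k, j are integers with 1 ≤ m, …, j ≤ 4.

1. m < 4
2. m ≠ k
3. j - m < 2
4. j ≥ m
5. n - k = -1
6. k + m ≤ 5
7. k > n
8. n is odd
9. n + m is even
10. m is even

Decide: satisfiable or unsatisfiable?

Constraint 8 makes n odd and constraint 10 makes m even, so n + m must be odd. Constraint 9 says n + m is even — contradiction.

Unsatisfiable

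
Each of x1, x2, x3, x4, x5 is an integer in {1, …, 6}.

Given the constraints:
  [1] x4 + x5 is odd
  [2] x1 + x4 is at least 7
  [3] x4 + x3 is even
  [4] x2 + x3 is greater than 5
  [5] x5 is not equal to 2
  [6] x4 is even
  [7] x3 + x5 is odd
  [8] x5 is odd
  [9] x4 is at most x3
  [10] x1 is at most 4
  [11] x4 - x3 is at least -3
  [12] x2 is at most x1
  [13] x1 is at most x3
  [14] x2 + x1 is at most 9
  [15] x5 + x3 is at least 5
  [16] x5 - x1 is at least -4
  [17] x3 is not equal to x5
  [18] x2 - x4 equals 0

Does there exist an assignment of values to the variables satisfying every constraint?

One satisfying assignment is x1 = 4, x2 = 4, x3 = 4, x4 = 4, x5 = 1.
For the less obvious constraints — constraint 2: x1 + x4 = 8; constraint 4: x2 + x3 = 8 — and the others hold by inspection.

Satisfiable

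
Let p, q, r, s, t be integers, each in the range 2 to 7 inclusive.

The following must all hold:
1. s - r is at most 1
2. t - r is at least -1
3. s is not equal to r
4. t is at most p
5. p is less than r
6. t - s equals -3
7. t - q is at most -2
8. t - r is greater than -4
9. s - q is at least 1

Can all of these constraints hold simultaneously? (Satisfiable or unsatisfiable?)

Unsatisfiable

Constraints 1, 2, 7, and 9 give q − t ≥ 2, t − r ≥ -1, r − s ≥ -1, s − q ≥ 1.
Adding all 4 inequalities: the left sides telescope to 0, and the right sides sum to 2 + (-1) + (-1) + 1 = 1. So 0 ≥ 1, which is false.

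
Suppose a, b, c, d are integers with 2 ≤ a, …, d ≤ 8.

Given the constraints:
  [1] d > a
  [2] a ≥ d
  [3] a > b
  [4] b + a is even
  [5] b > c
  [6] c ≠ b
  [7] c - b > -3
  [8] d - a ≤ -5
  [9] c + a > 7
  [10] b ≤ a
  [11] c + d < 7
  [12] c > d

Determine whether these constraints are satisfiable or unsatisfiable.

Unsatisfiable

Constraints 1, 3, 5, and 12 give a < d, d < c, c < b, b < a. Chaining: a < d < c < b < a, which forces a < a — impossible.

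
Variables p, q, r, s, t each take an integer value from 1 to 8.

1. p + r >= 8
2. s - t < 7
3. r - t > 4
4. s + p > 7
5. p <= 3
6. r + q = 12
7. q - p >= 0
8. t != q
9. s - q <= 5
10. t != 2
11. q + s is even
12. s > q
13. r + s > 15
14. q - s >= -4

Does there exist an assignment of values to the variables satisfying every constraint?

Try p = 1, q = 4, r = 8, s = 8, t = 3.
Check constraint 1: p + r = 9; constraint 2: s - t = 5; constraint 3: r - t = 5. The remaining constraints are straightforward to verify.

Satisfiable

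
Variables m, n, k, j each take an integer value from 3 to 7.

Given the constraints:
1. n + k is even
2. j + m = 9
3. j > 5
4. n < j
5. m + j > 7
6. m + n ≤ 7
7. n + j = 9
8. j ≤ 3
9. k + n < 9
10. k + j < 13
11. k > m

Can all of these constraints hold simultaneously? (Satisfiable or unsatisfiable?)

Unsatisfiable

From constraint 3: j ≥ 6. From constraint 8: j ≤ 3. But 3 < 6, so no value of j works.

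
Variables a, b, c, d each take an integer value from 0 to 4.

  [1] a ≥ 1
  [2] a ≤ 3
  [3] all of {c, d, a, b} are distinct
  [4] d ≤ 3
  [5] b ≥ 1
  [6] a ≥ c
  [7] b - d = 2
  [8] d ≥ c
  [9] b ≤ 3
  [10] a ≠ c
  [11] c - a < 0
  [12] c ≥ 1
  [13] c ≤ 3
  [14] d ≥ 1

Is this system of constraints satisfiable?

Unsatisfiable

Constraints 1, 2, 4, 5, 9, 12, 13, and 14 confine each of c, d, a, b to the 3 values {1, …, 3}.
Constraint 3 requires all 4 of them to be distinct, but only 3 values are available — impossible by the pigeonhole principle.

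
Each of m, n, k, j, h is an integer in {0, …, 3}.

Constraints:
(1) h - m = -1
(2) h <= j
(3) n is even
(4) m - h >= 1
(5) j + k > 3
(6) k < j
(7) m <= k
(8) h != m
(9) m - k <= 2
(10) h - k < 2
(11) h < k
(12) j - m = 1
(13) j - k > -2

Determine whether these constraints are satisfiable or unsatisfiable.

Satisfiable

Try m = 2, n = 0, k = 2, j = 3, h = 1.
Check constraint 1: h - m = -1; constraint 4: m - h = 1. The remaining constraints are straightforward to verify.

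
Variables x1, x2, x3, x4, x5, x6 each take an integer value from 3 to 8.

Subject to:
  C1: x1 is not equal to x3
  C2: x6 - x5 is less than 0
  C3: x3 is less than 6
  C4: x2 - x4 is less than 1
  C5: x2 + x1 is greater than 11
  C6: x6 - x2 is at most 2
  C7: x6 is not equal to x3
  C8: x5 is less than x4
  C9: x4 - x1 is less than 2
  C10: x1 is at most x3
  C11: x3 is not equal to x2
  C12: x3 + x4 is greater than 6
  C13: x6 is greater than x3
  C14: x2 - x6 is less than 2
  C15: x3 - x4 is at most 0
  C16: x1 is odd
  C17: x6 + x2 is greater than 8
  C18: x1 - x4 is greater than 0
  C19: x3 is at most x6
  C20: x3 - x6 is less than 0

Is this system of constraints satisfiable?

Constraints 2, 8, 10, 18, and 20 give x4 < x1, x1 ≤ x3, x3 < x6, x6 < x5, x5 < x4. Chaining: x4 < x1 ≤ x3 < x6 < x5 < x4, which forces x4 < x4 — impossible.

Unsatisfiable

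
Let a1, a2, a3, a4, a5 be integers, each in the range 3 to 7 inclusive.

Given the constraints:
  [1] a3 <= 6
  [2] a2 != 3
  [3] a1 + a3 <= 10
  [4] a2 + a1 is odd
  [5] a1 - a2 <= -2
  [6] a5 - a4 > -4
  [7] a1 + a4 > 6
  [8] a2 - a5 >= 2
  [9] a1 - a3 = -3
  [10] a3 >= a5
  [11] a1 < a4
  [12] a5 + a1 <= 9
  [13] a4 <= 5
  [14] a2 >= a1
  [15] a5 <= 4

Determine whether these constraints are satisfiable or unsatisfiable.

Satisfiable

The assignment a1 = 3, a2 = 6, a3 = 6, a4 = 4, a5 = 3 works:
  constraint 3 holds since a1 + a3 = 9.
  constraint 5 holds since a1 - a2 = -3.
  constraint 6 holds since a5 - a4 = -1.
The rest check out directly.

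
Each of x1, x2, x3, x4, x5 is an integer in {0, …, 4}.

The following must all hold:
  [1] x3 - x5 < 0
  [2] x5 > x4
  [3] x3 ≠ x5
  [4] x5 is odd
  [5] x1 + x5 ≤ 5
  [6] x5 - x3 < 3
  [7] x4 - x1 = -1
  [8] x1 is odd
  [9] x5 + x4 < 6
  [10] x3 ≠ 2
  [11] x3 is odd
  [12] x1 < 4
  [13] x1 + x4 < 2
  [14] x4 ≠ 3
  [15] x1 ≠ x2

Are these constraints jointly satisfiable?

Satisfiable

The assignment x1 = 1, x2 = 0, x3 = 1, x4 = 0, x5 = 3 works:
  constraint 1 holds since x3 - x5 = -2.
  constraint 5 holds since x1 + x5 = 4.
  constraint 6 holds since x5 - x3 = 2.
The rest check out directly.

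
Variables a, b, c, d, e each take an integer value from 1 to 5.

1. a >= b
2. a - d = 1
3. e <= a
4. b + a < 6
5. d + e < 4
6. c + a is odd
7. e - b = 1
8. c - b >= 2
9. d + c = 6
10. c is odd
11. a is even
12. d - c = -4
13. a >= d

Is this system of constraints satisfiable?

Setting (a, b, c, d, e) = (2, 1, 5, 1, 2) satisfies everything: constraint 2: a - d = 1; constraint 4: b + a = 3, and the others follow.

Satisfiable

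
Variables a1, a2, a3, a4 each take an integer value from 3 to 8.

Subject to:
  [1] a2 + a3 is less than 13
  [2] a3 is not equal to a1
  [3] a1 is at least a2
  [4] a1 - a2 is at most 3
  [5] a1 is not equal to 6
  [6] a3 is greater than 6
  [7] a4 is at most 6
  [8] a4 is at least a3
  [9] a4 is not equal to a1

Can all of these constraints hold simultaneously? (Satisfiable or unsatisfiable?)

Unsatisfiable

From constraint 6: a3 ≥ 7. From constraints 7 and 8: a3 ≤ a4 and a4 ≤ 6, so a3 ≤ 6. But 6 < 7, so no value of a3 works.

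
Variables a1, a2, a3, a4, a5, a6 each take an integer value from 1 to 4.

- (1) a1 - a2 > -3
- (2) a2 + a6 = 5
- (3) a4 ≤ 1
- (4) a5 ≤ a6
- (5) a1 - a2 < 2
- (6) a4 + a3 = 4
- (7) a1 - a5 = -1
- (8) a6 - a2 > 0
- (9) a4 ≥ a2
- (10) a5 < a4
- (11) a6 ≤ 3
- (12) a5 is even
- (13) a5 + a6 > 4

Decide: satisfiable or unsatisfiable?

From constraints 3 and 9: a2 ≤ a4 ≤ 1. From constraint 11: a6 ≤ 3. Hence a2 + a6 ≤ 4. But constraint 2 requires a2 + a6 = 5, and 5 > 4. Contradiction.

Unsatisfiable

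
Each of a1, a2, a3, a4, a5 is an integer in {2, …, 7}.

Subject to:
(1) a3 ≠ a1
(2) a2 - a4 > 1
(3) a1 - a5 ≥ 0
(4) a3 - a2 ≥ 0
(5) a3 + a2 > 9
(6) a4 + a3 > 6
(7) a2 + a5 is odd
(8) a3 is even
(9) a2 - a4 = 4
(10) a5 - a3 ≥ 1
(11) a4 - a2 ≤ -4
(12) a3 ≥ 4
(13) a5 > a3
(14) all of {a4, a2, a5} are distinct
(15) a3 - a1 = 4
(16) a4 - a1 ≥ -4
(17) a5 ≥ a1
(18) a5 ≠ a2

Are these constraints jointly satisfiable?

Constraints 3, 4, 10, 11, and 16 give a5 − a3 ≥ 1, a3 − a2 ≥ 0, a2 − a4 ≥ 4, a4 − a1 ≥ -4, a1 − a5 ≥ 0.
Adding all 5 inequalities: the left sides telescope to 0, and the right sides sum to 1 + 0 + 4 + (-4) + 0 = 1. So 0 ≥ 1, which is false.

Unsatisfiable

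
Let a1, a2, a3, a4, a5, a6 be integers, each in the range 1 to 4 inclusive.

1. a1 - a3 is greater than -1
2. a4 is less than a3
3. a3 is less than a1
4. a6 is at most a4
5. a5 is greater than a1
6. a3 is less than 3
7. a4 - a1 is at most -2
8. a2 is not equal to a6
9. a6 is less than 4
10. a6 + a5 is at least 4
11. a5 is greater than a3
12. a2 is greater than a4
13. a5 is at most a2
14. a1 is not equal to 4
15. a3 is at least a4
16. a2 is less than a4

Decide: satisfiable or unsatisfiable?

Constraints 2, 3, 5, 13, and 16 give a5 ≤ a2, a2 < a4, a4 < a3, a3 < a1, a1 < a5. Chaining: a5 ≤ a2 < a4 < a3 < a1 < a5, which forces a5 < a5 — impossible.

Unsatisfiable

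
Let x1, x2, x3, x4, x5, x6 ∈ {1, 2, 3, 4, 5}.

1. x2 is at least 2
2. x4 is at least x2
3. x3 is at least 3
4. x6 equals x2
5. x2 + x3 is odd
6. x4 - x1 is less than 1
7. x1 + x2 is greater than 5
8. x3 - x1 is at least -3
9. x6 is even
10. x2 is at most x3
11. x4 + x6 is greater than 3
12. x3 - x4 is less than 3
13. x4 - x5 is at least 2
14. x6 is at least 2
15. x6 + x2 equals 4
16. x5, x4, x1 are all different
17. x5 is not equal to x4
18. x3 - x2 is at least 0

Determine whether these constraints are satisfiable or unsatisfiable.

Satisfiable

Try x1 = 5, x2 = 2, x3 = 5, x4 = 4, x5 = 2, x6 = 2.
Check constraint 6: x4 - x1 = -1; constraint 7: x1 + x2 = 7. The remaining constraints are straightforward to verify.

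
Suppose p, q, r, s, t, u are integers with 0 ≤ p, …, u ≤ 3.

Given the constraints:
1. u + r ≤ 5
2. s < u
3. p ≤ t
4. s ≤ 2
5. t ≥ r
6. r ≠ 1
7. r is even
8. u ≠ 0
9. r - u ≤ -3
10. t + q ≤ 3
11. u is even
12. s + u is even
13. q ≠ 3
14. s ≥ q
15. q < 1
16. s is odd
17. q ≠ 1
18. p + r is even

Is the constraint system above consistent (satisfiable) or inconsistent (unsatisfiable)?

Constraint 16 makes s odd and constraint 11 makes u even, so s + u must be odd. Constraint 12 says s + u is even — contradiction.

Unsatisfiable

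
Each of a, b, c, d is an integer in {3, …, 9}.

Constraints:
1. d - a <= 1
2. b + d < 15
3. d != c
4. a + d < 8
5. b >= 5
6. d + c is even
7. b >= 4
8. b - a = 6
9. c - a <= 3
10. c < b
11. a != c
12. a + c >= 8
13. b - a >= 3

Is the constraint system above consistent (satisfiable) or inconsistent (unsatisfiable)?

Satisfiable

Setting (a, b, c, d) = (3, 9, 5, 3) satisfies everything: constraint 1: d - a = 0; constraint 2: b + d = 12, and the others follow.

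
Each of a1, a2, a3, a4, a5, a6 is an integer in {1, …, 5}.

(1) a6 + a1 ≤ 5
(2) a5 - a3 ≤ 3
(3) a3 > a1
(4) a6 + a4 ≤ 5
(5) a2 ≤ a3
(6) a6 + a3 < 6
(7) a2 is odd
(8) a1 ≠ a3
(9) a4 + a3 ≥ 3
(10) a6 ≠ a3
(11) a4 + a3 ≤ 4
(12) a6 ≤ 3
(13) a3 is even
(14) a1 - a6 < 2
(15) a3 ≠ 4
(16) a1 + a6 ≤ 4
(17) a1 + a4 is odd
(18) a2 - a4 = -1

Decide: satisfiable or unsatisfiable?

Satisfiable

Try a1 = 1, a2 = 1, a3 = 2, a4 = 2, a5 = 2, a6 = 1.
Check constraint 1: a6 + a1 = 2; constraint 2: a5 - a3 = 0. The remaining constraints are straightforward to verify.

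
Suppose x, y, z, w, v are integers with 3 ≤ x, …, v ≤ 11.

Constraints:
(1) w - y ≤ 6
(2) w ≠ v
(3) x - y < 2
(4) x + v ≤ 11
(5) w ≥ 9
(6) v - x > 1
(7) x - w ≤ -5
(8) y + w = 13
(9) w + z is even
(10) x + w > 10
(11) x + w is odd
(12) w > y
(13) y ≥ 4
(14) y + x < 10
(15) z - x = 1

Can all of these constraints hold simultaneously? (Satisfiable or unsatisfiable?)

Satisfiable

Take x = 4, y = 4, z = 5, w = 9, v = 6. Then constraint 1: w - y = 5; constraint 3: x - y = 0, and every other listed constraint is also met.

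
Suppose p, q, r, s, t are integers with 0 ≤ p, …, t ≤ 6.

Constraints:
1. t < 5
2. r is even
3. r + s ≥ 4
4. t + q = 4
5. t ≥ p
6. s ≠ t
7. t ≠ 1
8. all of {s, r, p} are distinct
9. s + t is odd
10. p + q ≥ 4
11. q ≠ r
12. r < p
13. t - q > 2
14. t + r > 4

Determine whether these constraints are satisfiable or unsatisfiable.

The assignment p = 4, q = 0, r = 2, s = 3, t = 4 works:
  constraint 3 holds since r + s = 5.
  constraint 4 holds since t + q = 4.
The rest check out directly.

Satisfiable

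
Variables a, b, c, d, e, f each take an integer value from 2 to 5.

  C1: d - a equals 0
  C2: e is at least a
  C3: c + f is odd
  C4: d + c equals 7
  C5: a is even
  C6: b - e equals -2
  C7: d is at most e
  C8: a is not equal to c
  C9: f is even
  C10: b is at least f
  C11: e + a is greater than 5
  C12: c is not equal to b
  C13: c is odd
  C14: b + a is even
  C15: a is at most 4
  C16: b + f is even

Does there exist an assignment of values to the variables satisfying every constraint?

Satisfiable

Take a = 2, b = 2, c = 5, d = 2, e = 4, f = 2. Then constraint 1: d - a = 0; constraint 4: d + c = 7, and every other listed constraint is also met.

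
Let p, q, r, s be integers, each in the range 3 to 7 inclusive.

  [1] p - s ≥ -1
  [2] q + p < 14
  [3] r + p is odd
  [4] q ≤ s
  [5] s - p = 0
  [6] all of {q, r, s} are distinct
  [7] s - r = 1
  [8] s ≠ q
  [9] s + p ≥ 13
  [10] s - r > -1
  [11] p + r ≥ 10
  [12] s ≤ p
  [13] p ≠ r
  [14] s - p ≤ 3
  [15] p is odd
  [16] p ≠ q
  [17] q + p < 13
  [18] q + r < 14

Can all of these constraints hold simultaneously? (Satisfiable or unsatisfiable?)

Satisfiable

Try p = 7, q = 5, r = 6, s = 7.
Check constraint 1: p - s = 0; constraint 2: q + p = 12. The remaining constraints are straightforward to verify.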